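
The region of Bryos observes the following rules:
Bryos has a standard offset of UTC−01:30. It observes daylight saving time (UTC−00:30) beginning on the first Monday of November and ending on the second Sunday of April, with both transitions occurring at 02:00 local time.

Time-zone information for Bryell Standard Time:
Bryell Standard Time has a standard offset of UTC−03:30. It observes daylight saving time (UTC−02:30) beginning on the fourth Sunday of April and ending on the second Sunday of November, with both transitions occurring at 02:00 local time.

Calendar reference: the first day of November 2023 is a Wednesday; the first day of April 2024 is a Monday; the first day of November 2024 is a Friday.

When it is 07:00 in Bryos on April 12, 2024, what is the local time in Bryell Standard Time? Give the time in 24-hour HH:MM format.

04:00

1 November 2023 is a Wednesday, so the first Monday is November 6.
1 April 2024 is a Monday, so the first Sunday is April 7 and the second is April 14.
April 12, 2024 lies within the daylight-saving period (6 November 2023 – 14 April 2024), so Bryos is on daylight time, UTC−00:30.
07:00 Bryos + 0h30m = 07:30 UTC.
1 April 2024 is a Monday, so the first Sunday is April 7 and the fourth is April 28.
1 November 2024 is a Friday, so the first Sunday is November 3 and the second is November 10.
At the standard offset (UTC−03:30), 07:30 UTC − 3h30m = 04:00 Bryell Standard Time standard time.
The standard-time date in Bryell Standard Time, April 12, 2024, does not fall between 28 April and 10 November, so daylight saving is not in effect and Bryell Standard Time is at UTC−03:30.
07:30 UTC − 3h30m = 04:00 Bryell Standard Time.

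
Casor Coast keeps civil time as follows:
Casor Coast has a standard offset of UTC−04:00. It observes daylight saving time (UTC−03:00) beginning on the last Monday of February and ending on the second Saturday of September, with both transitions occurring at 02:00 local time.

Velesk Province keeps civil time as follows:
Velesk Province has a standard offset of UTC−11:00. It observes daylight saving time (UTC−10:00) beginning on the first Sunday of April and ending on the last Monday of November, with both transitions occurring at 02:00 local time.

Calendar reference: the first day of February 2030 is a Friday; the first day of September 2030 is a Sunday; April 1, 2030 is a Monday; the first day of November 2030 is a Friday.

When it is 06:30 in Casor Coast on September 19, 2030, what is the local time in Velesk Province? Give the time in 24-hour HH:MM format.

1 February 2030 is a Friday, so Mondays fall on 4, 11, 18, 25; the last is February 25.
1 September 2030 is a Sunday, so the first Saturday is September 7 and the second is September 14.
September 19, 2030 does not fall between 25 February and 14 September, so daylight saving is not in effect and Casor Coast is at UTC−04:00.
06:30 Casor Coast + 4h = 10:30 UTC.
1 April 2030 is a Monday, so the first Sunday is April 7.
1 November 2030 is a Friday, so Mondays fall on 4, 11, 18, 25; the last is November 25.
At the standard offset (UTC−11:00), 10:30 UTC − 11h = 23:30 Velesk Province standard time (rolling into the previous day, 18 September 2030).
Daylight saving runs 7 April – 25 November; the standard-time date in Velesk Province, September 18, 2030, is inside that window, so Velesk Province is at UTC−10:00.
10:30 UTC − 10h = 00:30 Velesk Province.

00:30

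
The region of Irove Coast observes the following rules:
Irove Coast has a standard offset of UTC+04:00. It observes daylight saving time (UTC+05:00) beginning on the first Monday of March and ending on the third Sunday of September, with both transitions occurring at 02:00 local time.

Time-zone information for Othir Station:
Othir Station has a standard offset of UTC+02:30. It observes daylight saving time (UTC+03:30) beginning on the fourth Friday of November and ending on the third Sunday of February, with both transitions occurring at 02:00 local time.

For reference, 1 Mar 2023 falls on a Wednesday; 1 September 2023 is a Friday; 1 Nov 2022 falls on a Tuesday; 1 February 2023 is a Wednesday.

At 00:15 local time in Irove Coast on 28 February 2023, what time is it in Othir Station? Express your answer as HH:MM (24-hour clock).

22:45

1 March 2023 is a Wednesday, so the first Monday is March 6.
1 September 2023 is a Friday, so the first Sunday is September 3 and the third is September 17.
Daylight saving runs 6 March – 17 September; 28 February 2023 is outside that window, so Irove Coast is on standard time at UTC+04:00.
00:15 Irove Coast − 4h = 20:15 UTC (rolling into the previous day, 27 February 2023).
1 November 2022 is a Tuesday, so the first Friday is November 4 and the fourth is November 25.
1 February 2023 is a Wednesday, so the first Sunday is February 5 and the third is February 19.
At the standard offset (UTC+02:30), 20:15 UTC + 2h30m = 22:45 Othir Station standard time.
The standard-time date in Othir Station, 27 February 2023, does not fall between 25 November 2022 and 19 February 2023, so daylight saving is not in effect and Othir Station is at UTC+02:30.
20:15 UTC + 2h30m = 22:45 Othir Station.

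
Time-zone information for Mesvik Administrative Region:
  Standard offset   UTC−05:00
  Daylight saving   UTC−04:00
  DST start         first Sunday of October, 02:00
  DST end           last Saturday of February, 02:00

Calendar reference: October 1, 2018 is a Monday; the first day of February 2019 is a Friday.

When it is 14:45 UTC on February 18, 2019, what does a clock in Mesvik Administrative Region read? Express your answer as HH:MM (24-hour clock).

1 October 2018 is a Monday, so the first Sunday is October 7.
1 February 2019 is a Friday, so Saturdays fall on 2, 9, 16, 23; the last is February 23.
At the standard offset (UTC−05:00), 14:45 UTC − 5h = 09:45 Mesvik Administrative Region standard time.
The standard-time date in Mesvik Administrative Region, February 18, 2019, lies within the daylight-saving period (7 October 2018 – 23 February 2019), so Mesvik Administrative Region is on daylight time, UTC−04:00.
14:45 UTC − 4h = 10:45 local.

10:45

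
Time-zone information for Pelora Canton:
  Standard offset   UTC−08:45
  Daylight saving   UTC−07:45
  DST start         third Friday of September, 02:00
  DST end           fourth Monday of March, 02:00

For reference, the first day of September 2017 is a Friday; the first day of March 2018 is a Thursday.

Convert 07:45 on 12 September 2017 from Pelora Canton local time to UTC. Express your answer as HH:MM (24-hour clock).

1 September 2017 is a Friday, so the first Friday is September 1 and the third is September 15.
1 March 2018 is a Thursday, so the first Monday is March 5 and the fourth is March 26.
12 September 2017 is outside the daylight-saving period (15 September 2017 – 26 March 2018), so Pelora Canton is on standard time, UTC−08:45.
07:45 local + 8h45m = 16:30 UTC.

16:30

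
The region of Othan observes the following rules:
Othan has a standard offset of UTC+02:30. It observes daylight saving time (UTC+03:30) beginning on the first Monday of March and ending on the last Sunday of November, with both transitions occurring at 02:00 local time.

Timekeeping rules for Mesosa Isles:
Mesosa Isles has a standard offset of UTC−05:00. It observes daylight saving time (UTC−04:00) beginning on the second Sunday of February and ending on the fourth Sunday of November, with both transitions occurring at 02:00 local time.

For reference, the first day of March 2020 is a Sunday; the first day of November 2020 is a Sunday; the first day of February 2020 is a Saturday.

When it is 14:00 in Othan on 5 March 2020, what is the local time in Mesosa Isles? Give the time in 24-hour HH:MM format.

1 March 2020 is a Sunday, so the first Monday is March 2.
1 November 2020 is a Sunday, so Sundays fall on 1, 8, 15, 22, 29; the last is November 29.
5 March 2020 lies within the daylight-saving period (2 March – 29 November), so Othan is on daylight time, UTC+03:30.
14:00 Othan − 3h30m = 10:30 UTC.
1 February 2020 is a Saturday, so the first Sunday is February 2 and the second is February 9.
1 November 2020 is a Sunday, so the first Sunday is November 1 and the fourth is November 22.
At the standard offset (UTC−05:00), 10:30 UTC − 5h = 05:30 Mesosa Isles standard time.
The standard-time date in Mesosa Isles, 5 March 2020, lies within the daylight-saving period (9 February – 22 November), so Mesosa Isles is on daylight time, UTC−04:00.
10:30 UTC − 4h = 06:30 Mesosa Isles.

06:30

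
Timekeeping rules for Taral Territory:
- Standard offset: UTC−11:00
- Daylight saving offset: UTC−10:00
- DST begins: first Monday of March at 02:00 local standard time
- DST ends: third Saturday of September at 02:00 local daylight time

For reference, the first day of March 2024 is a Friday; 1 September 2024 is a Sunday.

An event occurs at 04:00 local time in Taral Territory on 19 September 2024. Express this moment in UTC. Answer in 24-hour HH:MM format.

1 March 2024 is a Friday, so the first Monday is March 4.
1 September 2024 is a Sunday, so the first Saturday is September 7 and the third is September 21.
19 September 2024 lies within the daylight-saving period (4 March – 21 September), so Taral Territory is on daylight time, UTC−10:00.
04:00 local + 10h = 14:00 UTC.

14:00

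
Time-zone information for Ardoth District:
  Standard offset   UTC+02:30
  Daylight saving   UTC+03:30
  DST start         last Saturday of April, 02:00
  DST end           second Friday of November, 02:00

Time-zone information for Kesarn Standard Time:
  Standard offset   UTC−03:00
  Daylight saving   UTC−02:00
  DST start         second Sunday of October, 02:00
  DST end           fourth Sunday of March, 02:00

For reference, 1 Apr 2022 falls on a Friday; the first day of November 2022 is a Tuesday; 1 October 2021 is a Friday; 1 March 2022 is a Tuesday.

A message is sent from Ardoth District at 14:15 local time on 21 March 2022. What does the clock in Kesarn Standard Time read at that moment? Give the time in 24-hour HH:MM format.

1 April 2022 is a Friday, so Saturdays fall on 2, 9, 16, 23, 30; the last is April 30.
1 November 2022 is a Tuesday, so the first Friday is November 4 and the second is November 11.
21 March 2022 does not fall between 30 April and 11 November, so daylight saving is not in effect and Ardoth District is at UTC+02:30.
14:15 Ardoth District − 2h30m = 11:45 UTC.
1 October 2021 is a Friday, so the first Sunday is October 3 and the second is October 10.
1 March 2022 is a Tuesday, so the first Sunday is March 6 and the fourth is March 27.
At the standard offset (UTC−03:00), 11:45 UTC − 3h = 08:45 Kesarn Standard Time standard time.
The standard-time date in Kesarn Standard Time, 21 March 2022, falls between 10 October 2021 and 27 March 2022, so daylight saving is in effect and Kesarn Standard Time is at UTC−02:00.
11:45 UTC − 2h = 09:45 Kesarn Standard Time.

09:45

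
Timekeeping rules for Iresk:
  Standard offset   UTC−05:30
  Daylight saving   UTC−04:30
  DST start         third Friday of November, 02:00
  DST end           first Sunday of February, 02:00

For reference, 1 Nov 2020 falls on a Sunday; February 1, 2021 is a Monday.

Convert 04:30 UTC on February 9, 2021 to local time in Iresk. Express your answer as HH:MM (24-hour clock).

1 November 2020 is a Sunday, so the first Friday is November 6 and the third is November 20.
1 February 2021 is a Monday, so the first Sunday is February 7.
At the standard offset (UTC−05:30), 04:30 UTC − 5h30m = 23:00 Iresk standard time (rolling into the previous day, 8 February 2021).
Daylight saving runs 20 November 2020 – 7 February 2021; the standard-time date in Iresk, February 8, 2021, is outside that window, so Iresk is on standard time at UTC−05:30.
04:30 UTC − 5h30m = 23:00 local (rolling into the previous day, 8 February 2021).

23:00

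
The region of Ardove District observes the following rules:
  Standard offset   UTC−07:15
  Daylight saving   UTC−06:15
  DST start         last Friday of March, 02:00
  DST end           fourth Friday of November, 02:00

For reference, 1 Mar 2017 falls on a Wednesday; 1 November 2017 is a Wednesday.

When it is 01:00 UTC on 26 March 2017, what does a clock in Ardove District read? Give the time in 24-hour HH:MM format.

1 March 2017 is a Wednesday, so Fridays fall on 3, 10, 17, 24, 31; the last is March 31.
1 November 2017 is a Wednesday, so the first Friday is November 3 and the fourth is November 24.
At the standard offset (UTC−07:15), 01:00 UTC − 7h15m = 17:45 Ardove District standard time (rolling into the previous day, 25 March 2017).
The standard-time date in Ardove District, 25 March 2017, does not fall between 31 March and 24 November, so daylight saving is not in effect and Ardove District is at UTC−07:15.
01:00 UTC − 7h15m = 17:45 local (rolling into the previous day, 25 March 2017).

17:45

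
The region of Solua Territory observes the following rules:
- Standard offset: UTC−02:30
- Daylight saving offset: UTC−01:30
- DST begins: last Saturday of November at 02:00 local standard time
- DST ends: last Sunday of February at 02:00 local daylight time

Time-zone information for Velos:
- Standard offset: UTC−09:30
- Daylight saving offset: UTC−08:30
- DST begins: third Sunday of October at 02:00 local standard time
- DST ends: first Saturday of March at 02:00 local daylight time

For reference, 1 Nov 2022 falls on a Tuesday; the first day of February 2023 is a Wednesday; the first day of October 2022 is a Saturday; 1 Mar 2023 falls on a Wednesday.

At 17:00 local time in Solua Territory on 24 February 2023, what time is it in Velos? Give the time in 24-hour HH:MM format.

10:00

1 November 2022 is a Tuesday, so Saturdays fall on 5, 12, 19, 26; the last is November 26.
1 February 2023 is a Wednesday, so Sundays fall on 5, 12, 19, 26; the last is February 26.
24 February 2023 falls between 26 November 2022 and 26 February 2023, so daylight saving is in effect and Solua Territory is at UTC−01:30.
17:00 Solua Territory + 1h30m = 18:30 UTC.
1 October 2022 is a Saturday, so the first Sunday is October 2 and the third is October 16.
1 March 2023 is a Wednesday, so the first Saturday is March 4.
At the standard offset (UTC−09:30), 18:30 UTC − 9h30m = 09:00 Velos standard time.
Daylight saving runs 16 October 2022 – 4 March 2023; the standard-time date in Velos, 24 February 2023, is inside that window, so Velos is at UTC−08:30.
18:30 UTC − 8h30m = 10:00 Velos.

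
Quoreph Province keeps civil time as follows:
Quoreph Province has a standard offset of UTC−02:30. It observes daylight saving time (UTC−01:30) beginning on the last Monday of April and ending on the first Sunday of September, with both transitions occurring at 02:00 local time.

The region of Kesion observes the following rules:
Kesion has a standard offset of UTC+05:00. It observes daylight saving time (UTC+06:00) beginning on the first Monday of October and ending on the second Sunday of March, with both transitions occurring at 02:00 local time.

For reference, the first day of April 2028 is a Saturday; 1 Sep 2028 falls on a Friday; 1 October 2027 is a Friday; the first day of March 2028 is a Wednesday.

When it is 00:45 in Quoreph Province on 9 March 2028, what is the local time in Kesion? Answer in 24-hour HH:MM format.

09:15

1 April 2028 is a Saturday, so Mondays fall on 3, 10, 17, 24; the last is April 24.
1 September 2028 is a Friday, so the first Sunday is September 3.
9 March 2028 does not fall between 24 April and 3 September, so daylight saving is not in effect and Quoreph Province is at UTC−02:30.
00:45 Quoreph Province + 2h30m = 03:15 UTC.
1 October 2027 is a Friday, so the first Monday is October 4.
1 March 2028 is a Wednesday, so the first Sunday is March 5 and the second is March 12.
At the standard offset (UTC+05:00), 03:15 UTC + 5h = 08:15 Kesion standard time.
Daylight saving runs 4 October 2027 – 12 March 2028; the standard-time date in Kesion, 9 March 2028, is inside that window, so Kesion is at UTC+06:00.
03:15 UTC + 6h = 09:15 Kesion.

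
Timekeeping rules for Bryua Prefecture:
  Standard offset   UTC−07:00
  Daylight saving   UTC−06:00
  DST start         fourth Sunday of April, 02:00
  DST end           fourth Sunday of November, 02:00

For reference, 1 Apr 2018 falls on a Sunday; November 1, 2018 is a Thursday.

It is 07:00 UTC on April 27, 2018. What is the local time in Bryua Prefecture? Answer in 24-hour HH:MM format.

01:00

1 April 2018 is a Sunday, so the first Sunday is April 1 and the fourth is April 22.
1 November 2018 is a Thursday, so the first Sunday is November 4 and the fourth is November 25.
At the standard offset (UTC−07:00), 07:00 UTC − 7h = 00:00 Bryua Prefecture standard time.
Daylight saving runs 22 April – 25 November; the standard-time date in Bryua Prefecture, April 27, 2018, is inside that window, so Bryua Prefecture is at UTC−06:00.
07:00 UTC − 6h = 01:00 local.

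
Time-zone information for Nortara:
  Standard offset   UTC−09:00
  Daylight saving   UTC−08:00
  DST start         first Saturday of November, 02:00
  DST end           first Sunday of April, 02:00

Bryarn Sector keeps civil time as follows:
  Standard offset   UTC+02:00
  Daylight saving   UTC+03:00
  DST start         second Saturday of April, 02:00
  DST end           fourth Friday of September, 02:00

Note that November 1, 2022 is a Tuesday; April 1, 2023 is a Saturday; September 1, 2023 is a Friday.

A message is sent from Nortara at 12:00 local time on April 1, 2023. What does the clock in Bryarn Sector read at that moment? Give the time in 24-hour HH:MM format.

22:00

1 November 2022 is a Tuesday, so the first Saturday is November 5.
1 April 2023 is a Saturday, so the first Sunday is April 2.
April 1, 2023 falls between 5 November 2022 and 2 April 2023, so daylight saving is in effect and Nortara is at UTC−08:00.
12:00 Nortara + 8h = 20:00 UTC.
1 April 2023 is a Saturday, so the first Saturday is April 1 and the second is April 8.
1 September 2023 is a Friday, so the first Friday is September 1 and the fourth is September 22.
At the standard offset (UTC+02:00), 20:00 UTC + 2h = 22:00 Bryarn Sector standard time.
Daylight saving runs 8 April – 22 September; the standard-time date in Bryarn Sector, April 1, 2023, is outside that window, so Bryarn Sector is on standard time at UTC+02:00.
20:00 UTC + 2h = 22:00 Bryarn Sector.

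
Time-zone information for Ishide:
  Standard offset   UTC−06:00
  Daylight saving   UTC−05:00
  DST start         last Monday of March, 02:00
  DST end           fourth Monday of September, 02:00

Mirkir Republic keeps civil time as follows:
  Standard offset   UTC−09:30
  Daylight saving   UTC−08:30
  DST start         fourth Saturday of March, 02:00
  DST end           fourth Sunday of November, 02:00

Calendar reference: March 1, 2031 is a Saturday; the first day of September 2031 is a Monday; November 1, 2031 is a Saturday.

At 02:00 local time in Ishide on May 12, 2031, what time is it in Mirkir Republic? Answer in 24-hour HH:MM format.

1 March 2031 is a Saturday, so Mondays fall on 3, 10, 17, 24, 31; the last is March 31.
1 September 2031 is a Monday, so the first Monday is September 1 and the fourth is September 22.
May 12, 2031 lies within the daylight-saving period (31 March – 22 September), so Ishide is on daylight time, UTC−05:00.
02:00 Ishide + 5h = 07:00 UTC.
1 March 2031 is a Saturday, so the first Saturday is March 1 and the fourth is March 22.
1 November 2031 is a Saturday, so the first Sunday is November 2 and the fourth is November 23.
At the standard offset (UTC−09:30), 07:00 UTC − 9h30m = 21:30 Mirkir Republic standard time (rolling into the previous day, 11 May 2031).
The standard-time date in Mirkir Republic, May 11, 2031, falls between 22 March and 23 November, so daylight saving is in effect and Mirkir Republic is at UTC−08:30.
07:00 UTC − 8h30m = 22:30 Mirkir Republic (rolling into the previous day, 11 May 2031).

22:30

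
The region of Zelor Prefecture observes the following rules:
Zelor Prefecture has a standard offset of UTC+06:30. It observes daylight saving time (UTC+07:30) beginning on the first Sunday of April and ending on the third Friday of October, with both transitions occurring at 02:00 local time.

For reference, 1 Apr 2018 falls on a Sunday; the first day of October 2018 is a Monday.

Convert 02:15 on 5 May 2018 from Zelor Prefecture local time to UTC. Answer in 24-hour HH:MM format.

18:45

1 April 2018 is a Sunday, so the first Sunday is April 1.
1 October 2018 is a Monday, so the first Friday is October 5 and the third is October 19.
5 May 2018 falls between 1 April and 19 October, so daylight saving is in effect and Zelor Prefecture is at UTC+07:30.
02:15 local − 7h30m = 18:45 UTC (rolling into the previous day, 4 May 2018).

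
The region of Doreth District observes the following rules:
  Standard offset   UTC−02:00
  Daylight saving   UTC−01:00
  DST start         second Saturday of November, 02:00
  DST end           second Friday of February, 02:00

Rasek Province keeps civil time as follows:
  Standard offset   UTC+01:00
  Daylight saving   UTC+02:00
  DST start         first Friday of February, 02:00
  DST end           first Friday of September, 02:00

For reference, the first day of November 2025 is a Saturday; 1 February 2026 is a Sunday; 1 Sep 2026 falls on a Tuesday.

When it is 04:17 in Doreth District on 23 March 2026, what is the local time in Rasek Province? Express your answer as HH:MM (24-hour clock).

1 November 2025 is a Saturday, so the first Saturday is November 1 and the second is November 8.
1 February 2026 is a Sunday, so the first Friday is February 6 and the second is February 13.
23 March 2026 is outside the daylight-saving period (8 November 2025 – 13 February 2026), so Doreth District is on standard time, UTC−02:00.
04:17 Doreth District + 2h = 06:17 UTC.
1 February 2026 is a Sunday, so the first Friday is February 6.
1 September 2026 is a Tuesday, so the first Friday is September 4.
At the standard offset (UTC+01:00), 06:17 UTC + 1h = 07:17 Rasek Province standard time.
Daylight saving runs 6 February – 4 September; the standard-time date in Rasek Province, 23 March 2026, is inside that window, so Rasek Province is at UTC+02:00.
06:17 UTC + 2h = 08:17 Rasek Province.

08:17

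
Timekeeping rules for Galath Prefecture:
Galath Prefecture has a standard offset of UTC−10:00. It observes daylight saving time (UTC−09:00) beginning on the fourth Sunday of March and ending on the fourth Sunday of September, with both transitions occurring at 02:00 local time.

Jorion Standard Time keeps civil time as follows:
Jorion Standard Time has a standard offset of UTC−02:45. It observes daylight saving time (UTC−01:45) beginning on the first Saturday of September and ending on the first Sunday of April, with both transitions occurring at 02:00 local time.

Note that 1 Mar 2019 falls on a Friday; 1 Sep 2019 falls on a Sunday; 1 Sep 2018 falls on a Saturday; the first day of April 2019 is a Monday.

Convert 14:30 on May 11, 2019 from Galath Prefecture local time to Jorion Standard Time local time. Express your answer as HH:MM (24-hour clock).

1 March 2019 is a Friday, so the first Sunday is March 3 and the fourth is March 24.
1 September 2019 is a Sunday, so the first Sunday is September 1 and the fourth is September 22.
Daylight saving runs 24 March – 22 September; May 11, 2019 is inside that window, so Galath Prefecture is at UTC−09:00.
14:30 Galath Prefecture + 9h = 23:30 UTC.
1 September 2018 is a Saturday, so the first Saturday is September 1.
1 April 2019 is a Monday, so the first Sunday is April 7.
At the standard offset (UTC−02:45), 23:30 UTC − 2h45m = 20:45 Jorion Standard Time standard time.
The standard-time date in Jorion Standard Time, May 11, 2019, does not fall between 1 September 2018 and 7 April 2019, so daylight saving is not in effect and Jorion Standard Time is at UTC−02:45.
23:30 UTC − 2h45m = 20:45 Jorion Standard Time.

20:45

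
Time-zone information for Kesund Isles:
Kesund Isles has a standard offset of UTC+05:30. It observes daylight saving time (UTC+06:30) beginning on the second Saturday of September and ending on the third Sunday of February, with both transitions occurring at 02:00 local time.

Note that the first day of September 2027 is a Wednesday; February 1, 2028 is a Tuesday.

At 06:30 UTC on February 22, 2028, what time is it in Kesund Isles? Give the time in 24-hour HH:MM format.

12:00

1 September 2027 is a Wednesday, so the first Saturday is September 4 and the second is September 11.
1 February 2028 is a Tuesday, so the first Sunday is February 6 and the third is February 20.
At the standard offset (UTC+05:30), 06:30 UTC + 5h30m = 12:00 Kesund Isles standard time.
Daylight saving runs 11 September 2027 – 20 February 2028; the standard-time date in Kesund Isles, February 22, 2028, is outside that window, so Kesund Isles is on standard time at UTC+05:30.
06:30 UTC + 5h30m = 12:00 local.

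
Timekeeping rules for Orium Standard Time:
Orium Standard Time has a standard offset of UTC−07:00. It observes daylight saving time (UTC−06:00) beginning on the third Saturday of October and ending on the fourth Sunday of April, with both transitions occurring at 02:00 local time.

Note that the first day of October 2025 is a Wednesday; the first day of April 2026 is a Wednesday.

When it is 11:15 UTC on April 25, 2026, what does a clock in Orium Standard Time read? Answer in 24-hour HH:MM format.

05:15

1 October 2025 is a Wednesday, so the first Saturday is October 4 and the third is October 18.
1 April 2026 is a Wednesday, so the first Sunday is April 5 and the fourth is April 26.
At the standard offset (UTC−07:00), 11:15 UTC − 7h = 04:15 Orium Standard Time standard time.
Daylight saving runs 18 October 2025 – 26 April 2026; the standard-time date in Orium Standard Time, April 25, 2026, is inside that window, so Orium Standard Time is at UTC−06:00.
11:15 UTC − 6h = 05:15 local.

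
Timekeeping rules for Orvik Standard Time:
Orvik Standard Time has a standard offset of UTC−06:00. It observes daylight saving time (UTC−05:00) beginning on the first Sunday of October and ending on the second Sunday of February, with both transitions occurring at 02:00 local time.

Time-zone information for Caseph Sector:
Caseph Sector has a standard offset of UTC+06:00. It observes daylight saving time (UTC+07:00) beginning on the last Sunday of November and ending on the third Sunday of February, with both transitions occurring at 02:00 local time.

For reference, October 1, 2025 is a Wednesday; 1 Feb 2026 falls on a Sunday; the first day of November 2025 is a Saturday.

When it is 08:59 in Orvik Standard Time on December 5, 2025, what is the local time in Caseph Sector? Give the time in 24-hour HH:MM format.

20:59

1 October 2025 is a Wednesday, so the first Sunday is October 5.
1 February 2026 is a Sunday, so the first Sunday is February 1 and the second is February 8.
Daylight saving runs 5 October 2025 – 8 February 2026; December 5, 2025 is inside that window, so Orvik Standard Time is at UTC−05:00.
08:59 Orvik Standard Time + 5h = 13:59 UTC.
1 November 2025 is a Saturday, so Sundays fall on 2, 9, 16, 23, 30; the last is November 30.
1 February 2026 is a Sunday, so the first Sunday is February 1 and the third is February 15.
At the standard offset (UTC+06:00), 13:59 UTC + 6h = 19:59 Caseph Sector standard time.
Daylight saving runs 30 November 2025 – 15 February 2026; the standard-time date in Caseph Sector, December 5, 2025, is inside that window, so Caseph Sector is at UTC+07:00.
13:59 UTC + 7h = 20:59 Caseph Sector.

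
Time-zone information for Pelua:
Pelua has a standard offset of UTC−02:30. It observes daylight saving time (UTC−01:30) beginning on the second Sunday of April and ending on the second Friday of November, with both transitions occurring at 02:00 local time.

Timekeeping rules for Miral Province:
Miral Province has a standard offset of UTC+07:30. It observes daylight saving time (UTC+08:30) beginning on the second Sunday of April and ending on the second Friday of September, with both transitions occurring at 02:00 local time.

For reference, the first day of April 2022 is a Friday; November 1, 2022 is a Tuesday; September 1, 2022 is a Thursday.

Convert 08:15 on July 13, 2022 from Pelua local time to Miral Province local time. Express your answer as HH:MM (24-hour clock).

18:15

1 April 2022 is a Friday, so the first Sunday is April 3 and the second is April 10.
1 November 2022 is a Tuesday, so the first Friday is November 4 and the second is November 11.
Daylight saving runs 10 April – 11 November; July 13, 2022 is inside that window, so Pelua is at UTC−01:30.
08:15 Pelua + 1h30m = 09:45 UTC.
1 April 2022 is a Friday, so the first Sunday is April 3 and the second is April 10.
1 September 2022 is a Thursday, so the first Friday is September 2 and the second is September 9.
At the standard offset (UTC+07:30), 09:45 UTC + 7h30m = 17:15 Miral Province standard time.
Daylight saving runs 10 April – 9 September; the standard-time date in Miral Province, July 13, 2022, is inside that window, so Miral Province is at UTC+08:30.
09:45 UTC + 8h30m = 18:15 Miral Province.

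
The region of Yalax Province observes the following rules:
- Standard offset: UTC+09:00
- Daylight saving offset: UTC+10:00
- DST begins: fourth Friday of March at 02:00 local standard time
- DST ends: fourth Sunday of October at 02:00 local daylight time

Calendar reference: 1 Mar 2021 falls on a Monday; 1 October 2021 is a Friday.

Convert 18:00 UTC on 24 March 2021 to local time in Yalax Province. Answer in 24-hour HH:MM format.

1 March 2021 is a Monday, so the first Friday is March 5 and the fourth is March 26.
1 October 2021 is a Friday, so the first Sunday is October 3 and the fourth is October 24.
At the standard offset (UTC+09:00), 18:00 UTC + 9h = 03:00 Yalax Province standard time (rolling into the next day, 25 March 2021).
The standard-time date in Yalax Province, 25 March 2021, is outside the daylight-saving period (26 March – 24 October), so Yalax Province is on standard time, UTC+09:00.
18:00 UTC + 9h = 03:00 local (rolling into the next day, 25 March 2021).

03:00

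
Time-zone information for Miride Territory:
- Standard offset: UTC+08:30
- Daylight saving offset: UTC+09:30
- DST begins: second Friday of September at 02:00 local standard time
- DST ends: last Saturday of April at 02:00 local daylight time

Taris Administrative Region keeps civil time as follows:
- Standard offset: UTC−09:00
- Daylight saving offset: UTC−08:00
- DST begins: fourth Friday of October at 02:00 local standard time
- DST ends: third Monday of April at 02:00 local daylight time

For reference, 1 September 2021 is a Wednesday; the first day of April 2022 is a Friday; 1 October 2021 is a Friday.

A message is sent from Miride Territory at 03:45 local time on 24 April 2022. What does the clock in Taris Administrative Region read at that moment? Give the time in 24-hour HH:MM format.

1 September 2021 is a Wednesday, so the first Friday is September 3 and the second is September 10.
1 April 2022 is a Friday, so Saturdays fall on 2, 9, 16, 23, 30; the last is April 30.
Daylight saving runs 10 September 2021 – 30 April 2022; 24 April 2022 is inside that window, so Miride Territory is at UTC+09:30.
03:45 Miride Territory − 9h30m = 18:15 UTC (rolling into the previous day, 23 April 2022).
1 October 2021 is a Friday, so the first Friday is October 1 and the fourth is October 22.
1 April 2022 is a Friday, so the first Monday is April 4 and the third is April 18.
At the standard offset (UTC−09:00), 18:15 UTC − 9h = 09:15 Taris Administrative Region standard time.
The standard-time date in Taris Administrative Region, 23 April 2022, does not fall between 22 October 2021 and 18 April 2022, so daylight saving is not in effect and Taris Administrative Region is at UTC−09:00.
18:15 UTC − 9h = 09:15 Taris Administrative Region.

09:15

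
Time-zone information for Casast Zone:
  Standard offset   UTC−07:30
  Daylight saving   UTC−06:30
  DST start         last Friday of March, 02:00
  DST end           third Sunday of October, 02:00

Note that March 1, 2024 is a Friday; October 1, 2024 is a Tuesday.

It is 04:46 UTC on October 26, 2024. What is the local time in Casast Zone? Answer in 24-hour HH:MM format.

1 March 2024 is a Friday, so Fridays fall on 1, 8, 15, 22, 29; the last is March 29.
1 October 2024 is a Tuesday, so the first Sunday is October 6 and the third is October 20.
At the standard offset (UTC−07:30), 04:46 UTC − 7h30m = 21:16 Casast Zone standard time (rolling into the previous day, 25 October 2024).
The standard-time date in Casast Zone, October 25, 2024, is outside the daylight-saving period (29 March – 20 October), so Casast Zone is on standard time, UTC−07:30.
04:46 UTC − 7h30m = 21:16 local (rolling into the previous day, 25 October 2024).

21:16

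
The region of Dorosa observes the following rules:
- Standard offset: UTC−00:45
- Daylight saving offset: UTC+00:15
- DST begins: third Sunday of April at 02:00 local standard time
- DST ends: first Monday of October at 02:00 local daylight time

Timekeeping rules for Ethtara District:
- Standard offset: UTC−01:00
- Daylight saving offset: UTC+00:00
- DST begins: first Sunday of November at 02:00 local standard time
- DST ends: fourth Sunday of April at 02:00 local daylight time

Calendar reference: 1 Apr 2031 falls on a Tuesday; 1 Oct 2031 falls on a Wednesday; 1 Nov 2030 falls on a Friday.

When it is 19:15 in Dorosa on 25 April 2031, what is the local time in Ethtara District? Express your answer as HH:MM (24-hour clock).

1 April 2031 is a Tuesday, so the first Sunday is April 6 and the third is April 20.
1 October 2031 is a Wednesday, so the first Monday is October 6.
25 April 2031 lies within the daylight-saving period (20 April – 6 October), so Dorosa is on daylight time, UTC+00:15.
19:15 Dorosa − 0h15m = 19:00 UTC.
1 November 2030 is a Friday, so the first Sunday is November 3.
1 April 2031 is a Tuesday, so the first Sunday is April 6 and the fourth is April 27.
At the standard offset (UTC−01:00), 19:00 UTC − 1h = 18:00 Ethtara District standard time.
The standard-time date in Ethtara District, 25 April 2031, lies within the daylight-saving period (3 November 2030 – 27 April 2031), so Ethtara District is on daylight time, UTC+00:00.
19:00 UTC + 0h = 19:00 Ethtara District.

19:00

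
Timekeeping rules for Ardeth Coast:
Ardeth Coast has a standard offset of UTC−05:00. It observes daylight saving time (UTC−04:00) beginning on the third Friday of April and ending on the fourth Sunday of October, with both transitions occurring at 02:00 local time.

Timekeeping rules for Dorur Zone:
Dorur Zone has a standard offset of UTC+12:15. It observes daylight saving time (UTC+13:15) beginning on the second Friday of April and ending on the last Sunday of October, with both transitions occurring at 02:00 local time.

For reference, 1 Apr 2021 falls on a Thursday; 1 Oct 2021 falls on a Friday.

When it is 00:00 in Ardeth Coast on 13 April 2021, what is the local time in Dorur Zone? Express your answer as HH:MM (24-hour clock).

18:15

1 April 2021 is a Thursday, so the first Friday is April 2 and the third is April 16.
1 October 2021 is a Friday, so the first Sunday is October 3 and the fourth is October 24.
Daylight saving runs 16 April – 24 October; 13 April 2021 is outside that window, so Ardeth Coast is on standard time at UTC−05:00.
00:00 Ardeth Coast + 5h = 05:00 UTC.
1 April 2021 is a Thursday, so the first Friday is April 2 and the second is April 9.
1 October 2021 is a Friday, so Sundays fall on 3, 10, 17, 24, 31; the last is October 31.
At the standard offset (UTC+12:15), 05:00 UTC + 12h15m = 17:15 Dorur Zone standard time.
Daylight saving runs 9 April – 31 October; the standard-time date in Dorur Zone, 13 April 2021, is inside that window, so Dorur Zone is at UTC+13:15.
05:00 UTC + 13h15m = 18:15 Dorur Zone.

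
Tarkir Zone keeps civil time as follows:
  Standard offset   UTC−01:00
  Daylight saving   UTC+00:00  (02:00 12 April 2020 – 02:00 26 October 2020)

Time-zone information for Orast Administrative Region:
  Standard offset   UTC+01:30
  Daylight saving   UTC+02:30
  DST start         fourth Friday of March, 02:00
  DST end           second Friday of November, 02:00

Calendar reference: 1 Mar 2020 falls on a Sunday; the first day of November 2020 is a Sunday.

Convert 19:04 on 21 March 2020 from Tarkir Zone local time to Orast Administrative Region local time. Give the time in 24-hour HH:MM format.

Daylight saving runs 12 April – 26 October; 21 March 2020 is outside that window, so Tarkir Zone is on standard time at UTC−01:00.
19:04 Tarkir Zone + 1h = 20:04 UTC.
1 March 2020 is a Sunday, so the first Friday is March 6 and the fourth is March 27.
1 November 2020 is a Sunday, so the first Friday is November 6 and the second is November 13.
At the standard offset (UTC+01:30), 20:04 UTC + 1h30m = 21:34 Orast Administrative Region standard time.
Daylight saving runs 27 March – 13 November; the standard-time date in Orast Administrative Region, 21 March 2020, is outside that window, so Orast Administrative Region is on standard time at UTC+01:30.
20:04 UTC + 1h30m = 21:34 Orast Administrative Region.

21:34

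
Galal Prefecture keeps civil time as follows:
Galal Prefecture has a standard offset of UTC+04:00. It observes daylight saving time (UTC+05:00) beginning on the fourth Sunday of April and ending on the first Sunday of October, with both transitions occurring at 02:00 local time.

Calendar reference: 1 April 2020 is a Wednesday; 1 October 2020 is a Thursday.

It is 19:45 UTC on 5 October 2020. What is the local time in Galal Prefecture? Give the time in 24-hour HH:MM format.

1 April 2020 is a Wednesday, so the first Sunday is April 5 and the fourth is April 26.
1 October 2020 is a Thursday, so the first Sunday is October 4.
At the standard offset (UTC+04:00), 19:45 UTC + 4h = 23:45 Galal Prefecture standard time.
The standard-time date in Galal Prefecture, 5 October 2020, is outside the daylight-saving period (26 April – 4 October), so Galal Prefecture is on standard time, UTC+04:00.
19:45 UTC + 4h = 23:45 local.

23:45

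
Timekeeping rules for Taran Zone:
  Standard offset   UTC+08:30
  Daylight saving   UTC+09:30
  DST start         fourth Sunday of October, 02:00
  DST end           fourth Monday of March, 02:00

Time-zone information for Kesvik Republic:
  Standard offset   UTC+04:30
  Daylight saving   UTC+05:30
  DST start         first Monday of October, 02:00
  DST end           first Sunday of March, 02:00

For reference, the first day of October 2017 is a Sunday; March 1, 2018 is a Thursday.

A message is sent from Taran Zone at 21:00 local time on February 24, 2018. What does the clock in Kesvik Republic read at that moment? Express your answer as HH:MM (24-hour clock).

17:00

1 October 2017 is a Sunday, so the first Sunday is October 1 and the fourth is October 22.
1 March 2018 is a Thursday, so the first Monday is March 5 and the fourth is March 26.
February 24, 2018 lies within the daylight-saving period (22 October 2017 – 26 March 2018), so Taran Zone is on daylight time, UTC+09:30.
21:00 Taran Zone − 9h30m = 11:30 UTC.
1 October 2017 is a Sunday, so the first Monday is October 2.
1 March 2018 is a Thursday, so the first Sunday is March 4.
At the standard offset (UTC+04:30), 11:30 UTC + 4h30m = 16:00 Kesvik Republic standard time.
The standard-time date in Kesvik Republic, February 24, 2018, falls between 2 October 2017 and 4 March 2018, so daylight saving is in effect and Kesvik Republic is at UTC+05:30.
11:30 UTC + 5h30m = 17:00 Kesvik Republic.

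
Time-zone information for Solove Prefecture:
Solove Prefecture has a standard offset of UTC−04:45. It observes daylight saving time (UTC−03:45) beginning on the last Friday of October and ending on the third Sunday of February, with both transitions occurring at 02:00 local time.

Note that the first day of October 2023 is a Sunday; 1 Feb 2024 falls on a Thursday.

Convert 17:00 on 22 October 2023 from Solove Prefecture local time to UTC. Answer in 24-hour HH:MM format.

21:45

1 October 2023 is a Sunday, so Fridays fall on 6, 13, 20, 27; the last is October 27.
1 February 2024 is a Thursday, so the first Sunday is February 4 and the third is February 18.
22 October 2023 is outside the daylight-saving period (27 October 2023 – 18 February 2024), so Solove Prefecture is on standard time, UTC−04:45.
17:00 local + 4h45m = 21:45 UTC.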